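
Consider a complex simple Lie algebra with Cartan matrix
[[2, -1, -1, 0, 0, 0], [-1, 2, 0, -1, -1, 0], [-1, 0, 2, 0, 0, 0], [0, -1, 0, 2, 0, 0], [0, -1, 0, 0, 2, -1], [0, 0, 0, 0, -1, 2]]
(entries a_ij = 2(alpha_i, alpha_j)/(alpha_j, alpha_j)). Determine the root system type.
The matrix has rank 6 with 2's on the diagonal. Reading the off-diagonal entries as Dynkin edges (a single edge where a_ij = a_ji = -1; a double or triple edge where a_ij * a_ji = 2 or 3), the diagram is a chain of 5 nodes with one extra node attached to the third node from one end (E_6). One simple-root ordering that puts it in standard form is (alpha_3, alpha_4, alpha_1, alpha_2, alpha_5, alpha_6). So the algebra is type E_6.

E6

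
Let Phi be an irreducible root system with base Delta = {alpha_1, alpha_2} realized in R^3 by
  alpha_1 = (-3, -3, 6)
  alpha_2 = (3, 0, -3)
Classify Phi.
Compute the Cartan integers a_ij = 2(alpha_i, alpha_j)/(alpha_j, alpha_j); the resulting 2x2 Cartan matrix is
[[2, -3], [-1, 2]].
The roots have two lengths (squared-length ratio 3:1); the short ones are alpha_{2}. The associated Dynkin diagram is two nodes joined by a triple edge (G_2), so the type is G_2.

G2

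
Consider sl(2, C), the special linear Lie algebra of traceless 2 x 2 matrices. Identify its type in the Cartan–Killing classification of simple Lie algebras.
A_1 (sl(2))

This is sl(2), which has dimension 2^2 - 1 = 3 and rank 2 - 1 = 1 (a Cartan subalgebra is the diagonal traceless matrices). In the classification of classical Lie algebras, the special linear algebra sl(n+1) has type A_n; here n = 1, so the Dynkin diagram is a chain of 1 nodes with single edges (A_1). Hence the type is A_1.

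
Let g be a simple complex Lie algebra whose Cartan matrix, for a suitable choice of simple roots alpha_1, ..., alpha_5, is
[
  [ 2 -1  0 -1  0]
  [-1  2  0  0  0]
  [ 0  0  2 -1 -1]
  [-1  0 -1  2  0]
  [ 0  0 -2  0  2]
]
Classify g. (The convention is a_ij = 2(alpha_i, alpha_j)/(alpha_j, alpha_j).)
C_5 (sp(10))

The matrix has rank 5 with 2's on the diagonal. Reading the off-diagonal entries as Dynkin edges (a single edge where a_ij = a_ji = -1; a double or triple edge where a_ij * a_ji = 2 or 3), the diagram is a chain of 5 nodes with a double edge at one end; the terminal node there is the unique long simple root (C_5). One simple-root ordering that puts it in standard form is (alpha_2, alpha_1, alpha_4, alpha_3, alpha_5). So the algebra is type C_5, i.e. sp(10).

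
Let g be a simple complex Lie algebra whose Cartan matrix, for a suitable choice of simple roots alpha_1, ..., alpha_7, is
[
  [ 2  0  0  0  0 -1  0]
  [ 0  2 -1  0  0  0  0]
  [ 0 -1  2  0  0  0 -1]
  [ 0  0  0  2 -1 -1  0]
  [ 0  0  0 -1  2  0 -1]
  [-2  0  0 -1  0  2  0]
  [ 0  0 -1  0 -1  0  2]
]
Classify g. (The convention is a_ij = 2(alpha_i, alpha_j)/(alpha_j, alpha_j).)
B7

The matrix has rank 7 with 2's on the diagonal. Reading the off-diagonal entries as Dynkin edges (a single edge where a_ij = a_ji = -1; a double or triple edge where a_ij * a_ji = 2 or 3), the diagram is a chain of 7 nodes with a double edge at one end; the terminal node there is the unique short simple root (B_7). One simple-root ordering that puts it in standard form is (alpha_2, alpha_3, alpha_7, alpha_5, alpha_4, alpha_6, alpha_1). So the algebra is type B_7, i.e. so(15).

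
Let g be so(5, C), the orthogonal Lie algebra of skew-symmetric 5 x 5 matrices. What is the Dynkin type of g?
B_2 (so(5))

This is so(5) with 5 odd, which has dimension 5(5-1)/2 = 10 and rank (5-1)/2 = 2. In the classification of classical Lie algebras, the orthogonal algebra so(2n+1) in an odd number of variables has type B_n; here n = 2, so the Dynkin diagram is a chain of 2 nodes with a double edge at one end; the terminal node there is the unique short simple root (B_2). Hence the type is B_2.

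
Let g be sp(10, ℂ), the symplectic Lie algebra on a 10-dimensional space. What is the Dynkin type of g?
C5

This is sp(10), which has dimension 10(10+1)/2 = 55 and rank 10/2 = 5. In the classification of classical Lie algebras, the symplectic algebra sp(2n) has type C_n; here n = 5, so the Dynkin diagram is a chain of 5 nodes with a double edge at one end; the terminal node there is the unique long simple root (C_5). Hence the type is C_5.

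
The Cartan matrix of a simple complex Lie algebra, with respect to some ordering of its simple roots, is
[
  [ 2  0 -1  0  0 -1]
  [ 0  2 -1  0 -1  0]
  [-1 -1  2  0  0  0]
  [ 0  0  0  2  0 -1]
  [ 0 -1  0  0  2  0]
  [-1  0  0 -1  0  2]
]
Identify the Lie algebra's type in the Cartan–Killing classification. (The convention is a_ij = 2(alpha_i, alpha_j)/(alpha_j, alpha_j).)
The matrix has rank 6 with 2's on the diagonal. Reading the off-diagonal entries as Dynkin edges (a single edge where a_ij = a_ji = -1; a double or triple edge where a_ij * a_ji = 2 or 3), the diagram is a chain of 6 nodes with single edges (A_6). One simple-root ordering that puts it in standard form is (alpha_4, alpha_6, alpha_1, alpha_3, alpha_2, alpha_5). So the algebra is type A_6, i.e. sl(7).

A6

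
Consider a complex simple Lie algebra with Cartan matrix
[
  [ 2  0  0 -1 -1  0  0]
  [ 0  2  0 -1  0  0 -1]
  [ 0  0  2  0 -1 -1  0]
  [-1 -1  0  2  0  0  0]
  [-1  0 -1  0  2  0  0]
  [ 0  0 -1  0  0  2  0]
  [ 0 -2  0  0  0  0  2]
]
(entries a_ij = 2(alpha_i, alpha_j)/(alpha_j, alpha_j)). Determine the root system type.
The matrix has rank 7 with 2's on the diagonal. Reading the off-diagonal entries as Dynkin edges (a single edge where a_ij = a_ji = -1; a double or triple edge where a_ij * a_ji = 2 or 3), the diagram is a chain of 7 nodes with a double edge at one end; the terminal node there is the unique long simple root (C_7). One simple-root ordering that puts it in standard form is (alpha_6, alpha_3, alpha_5, alpha_1, alpha_4, alpha_2, alpha_7). So the algebra is type C_7, i.e. sp(14).

C_7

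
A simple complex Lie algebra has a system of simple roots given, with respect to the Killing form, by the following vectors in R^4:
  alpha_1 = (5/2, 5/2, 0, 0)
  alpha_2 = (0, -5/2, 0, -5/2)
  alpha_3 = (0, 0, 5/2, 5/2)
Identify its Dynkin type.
Compute the Cartan integers a_ij = 2(alpha_i, alpha_j)/(alpha_j, alpha_j); the resulting 3x3 Cartan matrix is
[[2, -1, 0], [-1, 2, -1], [0, -1, 2]].
All simple roots have the same length, so the diagram is simply laced. The associated Dynkin diagram is a chain of 3 nodes with single edges (A_3), so the type is A_3 (the algebra sl(4)).

A3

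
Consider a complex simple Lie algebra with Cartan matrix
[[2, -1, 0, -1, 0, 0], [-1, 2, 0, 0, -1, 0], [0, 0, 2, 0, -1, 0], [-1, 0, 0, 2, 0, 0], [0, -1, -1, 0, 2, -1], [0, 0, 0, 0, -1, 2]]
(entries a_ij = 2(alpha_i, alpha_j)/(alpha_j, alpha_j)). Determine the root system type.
D6

The matrix has rank 6 with 2's on the diagonal. Reading the off-diagonal entries as Dynkin edges (a single edge where a_ij = a_ji = -1; a double or triple edge where a_ij * a_ji = 2 or 3), the diagram is a chain of 4 nodes with a fork of two nodes at one end (D_6). One simple-root ordering that puts it in standard form is (alpha_4, alpha_1, alpha_2, alpha_5, alpha_3, alpha_6). So the algebra is type D_6, i.e. so(12).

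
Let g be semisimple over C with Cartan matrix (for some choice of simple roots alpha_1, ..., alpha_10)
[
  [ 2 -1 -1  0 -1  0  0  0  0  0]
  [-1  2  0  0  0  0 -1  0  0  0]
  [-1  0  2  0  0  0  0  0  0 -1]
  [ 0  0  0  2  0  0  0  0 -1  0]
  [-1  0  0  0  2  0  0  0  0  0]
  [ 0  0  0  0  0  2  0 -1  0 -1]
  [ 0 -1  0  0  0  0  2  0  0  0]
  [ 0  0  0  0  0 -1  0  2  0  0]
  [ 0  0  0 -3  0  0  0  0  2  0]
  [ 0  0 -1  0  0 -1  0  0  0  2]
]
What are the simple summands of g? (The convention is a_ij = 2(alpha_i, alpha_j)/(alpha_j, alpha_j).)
E8 + G2

The diagram associated to this matrix has two connected components: the simple roots {alpha_1, alpha_2, alpha_3, alpha_5, alpha_6, alpha_7, alpha_8, alpha_10} form a chain of 7 nodes with one extra node attached to the third node from one end (E_8), and {alpha_4, alpha_9} form two nodes joined by a triple edge (G_2). A semisimple Lie algebra decomposes uniquely as the direct sum of simple ideals, one per connected component of its Dynkin diagram, so g ≅ E_8 ⊕ G_2 (dimension 248 + 14 = 262).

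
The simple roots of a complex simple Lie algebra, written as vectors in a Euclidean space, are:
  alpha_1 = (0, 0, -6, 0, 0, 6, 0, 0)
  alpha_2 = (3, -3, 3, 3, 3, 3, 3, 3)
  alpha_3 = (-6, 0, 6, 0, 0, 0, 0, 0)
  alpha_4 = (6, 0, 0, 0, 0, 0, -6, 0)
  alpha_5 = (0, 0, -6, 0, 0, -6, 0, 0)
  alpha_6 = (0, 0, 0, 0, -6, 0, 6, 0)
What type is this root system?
type E_6

Compute the Cartan integers a_ij = 2(alpha_i, alpha_j)/(alpha_j, alpha_j); the resulting 6x6 Cartan matrix is
[[2, 0, -1, 0, 0, 0], [0, 2, 0, 0, -1, 0], [-1, 0, 2, -1, -1, 0], [0, 0, -1, 2, 0, -1], [0, -1, -1, 0, 2, 0], [0, 0, 0, -1, 0, 2]].
All simple roots have the same length, so the diagram is simply laced. The associated Dynkin diagram is a chain of 5 nodes with one extra node attached to the third node from one end (E_6), so the type is E_6.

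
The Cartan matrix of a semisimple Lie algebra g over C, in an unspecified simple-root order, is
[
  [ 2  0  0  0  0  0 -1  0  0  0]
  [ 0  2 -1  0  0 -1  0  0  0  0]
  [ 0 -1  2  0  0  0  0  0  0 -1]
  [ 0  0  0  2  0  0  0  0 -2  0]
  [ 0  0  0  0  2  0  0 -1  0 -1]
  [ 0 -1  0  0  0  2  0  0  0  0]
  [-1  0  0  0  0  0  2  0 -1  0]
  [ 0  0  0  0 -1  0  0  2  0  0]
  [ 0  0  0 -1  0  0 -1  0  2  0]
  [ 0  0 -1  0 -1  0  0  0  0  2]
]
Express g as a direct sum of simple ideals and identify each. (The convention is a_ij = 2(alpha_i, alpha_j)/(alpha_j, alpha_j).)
The diagram associated to this matrix has two connected components: the simple roots {alpha_2, alpha_3, alpha_5, alpha_6, alpha_8, alpha_10} form a chain of 6 nodes with single edges (A_6), and {alpha_1, alpha_4, alpha_7, alpha_9} form a chain of 4 nodes with a double edge at one end; the terminal node there is the unique long simple root (C_4). A semisimple Lie algebra decomposes uniquely as the direct sum of simple ideals, one per connected component of its Dynkin diagram, so g ≅ A_6 ⊕ C_4 (dimension 48 + 36 = 84).

A6 ⊕ C4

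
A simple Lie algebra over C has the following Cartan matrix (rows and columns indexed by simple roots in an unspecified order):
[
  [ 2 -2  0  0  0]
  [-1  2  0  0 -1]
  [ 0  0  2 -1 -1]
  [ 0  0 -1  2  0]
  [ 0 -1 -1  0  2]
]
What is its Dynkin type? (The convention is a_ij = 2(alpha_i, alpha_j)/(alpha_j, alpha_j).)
The matrix has rank 5 with 2's on the diagonal. Reading the off-diagonal entries as Dynkin edges (a single edge where a_ij = a_ji = -1; a double or triple edge where a_ij * a_ji = 2 or 3), the diagram is a chain of 5 nodes with a double edge at one end; the terminal node there is the unique long simple root (C_5). One simple-root ordering that puts it in standard form is (alpha_4, alpha_3, alpha_5, alpha_2, alpha_1). So the algebra is type C_5, i.e. sp(10).

type C_5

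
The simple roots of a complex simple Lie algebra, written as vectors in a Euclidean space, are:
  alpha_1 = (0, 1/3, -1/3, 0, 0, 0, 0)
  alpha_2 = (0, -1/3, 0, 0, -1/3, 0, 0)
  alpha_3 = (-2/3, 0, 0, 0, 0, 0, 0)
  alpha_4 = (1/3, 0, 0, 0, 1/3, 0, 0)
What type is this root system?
type C_4

Compute the Cartan integers a_ij = 2(alpha_i, alpha_j)/(alpha_j, alpha_j); the resulting 4x4 Cartan matrix is
[[2, -1, 0, 0], [-1, 2, 0, -1], [0, 0, 2, -2], [0, -1, -1, 2]].
The roots have two lengths (squared-length ratio 2:1); the short ones are alpha_{1,2,4}. The associated Dynkin diagram is a chain of 4 nodes with a double edge at one end; the terminal node there is the unique long simple root (C_4), so the type is C_4 (the algebra sp(8)).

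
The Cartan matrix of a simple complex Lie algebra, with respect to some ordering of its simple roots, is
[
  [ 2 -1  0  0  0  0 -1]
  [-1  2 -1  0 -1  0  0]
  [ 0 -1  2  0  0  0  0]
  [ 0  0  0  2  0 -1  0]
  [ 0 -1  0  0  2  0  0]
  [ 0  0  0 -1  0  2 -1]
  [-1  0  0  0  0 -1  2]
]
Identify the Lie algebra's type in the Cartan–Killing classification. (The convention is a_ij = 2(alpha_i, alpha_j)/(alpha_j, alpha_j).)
D7

The matrix has rank 7 with 2's on the diagonal. Reading the off-diagonal entries as Dynkin edges (a single edge where a_ij = a_ji = -1; a double or triple edge where a_ij * a_ji = 2 or 3), the diagram is a chain of 5 nodes with a fork of two nodes at one end (D_7). One simple-root ordering that puts it in standard form is (alpha_4, alpha_6, alpha_7, alpha_1, alpha_2, alpha_3, alpha_5). So the algebra is type D_7, i.e. so(14).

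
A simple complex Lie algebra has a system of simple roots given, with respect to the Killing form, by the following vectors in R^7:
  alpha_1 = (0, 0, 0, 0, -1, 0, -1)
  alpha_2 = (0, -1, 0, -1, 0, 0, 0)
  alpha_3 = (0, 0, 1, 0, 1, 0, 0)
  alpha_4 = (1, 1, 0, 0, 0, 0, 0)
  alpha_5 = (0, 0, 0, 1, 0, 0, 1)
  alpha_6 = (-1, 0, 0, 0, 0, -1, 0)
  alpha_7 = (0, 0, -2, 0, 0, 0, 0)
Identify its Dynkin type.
type C_7

Compute the Cartan integers a_ij = 2(alpha_i, alpha_j)/(alpha_j, alpha_j); the resulting 7x7 Cartan matrix is
[[2, 0, -1, 0, -1, 0, 0], [0, 2, 0, -1, -1, 0, 0], [-1, 0, 2, 0, 0, 0, -1], [0, -1, 0, 2, 0, -1, 0], [-1, -1, 0, 0, 2, 0, 0], [0, 0, 0, -1, 0, 2, 0], [0, 0, -2, 0, 0, 0, 2]].
The roots have two lengths (squared-length ratio 2:1); the short ones are alpha_{1,2,3,4,5,6}. The associated Dynkin diagram is a chain of 7 nodes with a double edge at one end; the terminal node there is the unique long simple root (C_7), so the type is C_7 (the algebra sp(14)).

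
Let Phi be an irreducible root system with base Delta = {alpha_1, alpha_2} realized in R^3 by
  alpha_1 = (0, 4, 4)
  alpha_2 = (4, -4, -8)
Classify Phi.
G_2

Compute the Cartan integers a_ij = 2(alpha_i, alpha_j)/(alpha_j, alpha_j); the resulting 2x2 Cartan matrix is
[[2, -1], [-3, 2]].
The roots have two lengths (squared-length ratio 3:1); the short ones are alpha_{1}. The associated Dynkin diagram is two nodes joined by a triple edge (G_2), so the type is G_2.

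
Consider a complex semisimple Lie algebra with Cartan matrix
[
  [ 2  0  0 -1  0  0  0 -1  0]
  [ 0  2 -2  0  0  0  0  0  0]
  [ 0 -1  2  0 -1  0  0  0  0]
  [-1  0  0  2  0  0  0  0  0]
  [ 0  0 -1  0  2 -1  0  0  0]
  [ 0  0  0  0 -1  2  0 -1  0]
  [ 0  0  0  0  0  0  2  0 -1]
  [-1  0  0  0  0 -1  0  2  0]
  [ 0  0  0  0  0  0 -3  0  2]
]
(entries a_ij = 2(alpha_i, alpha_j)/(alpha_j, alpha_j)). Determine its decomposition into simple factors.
The diagram associated to this matrix has two connected components: the simple roots {alpha_1, alpha_2, alpha_3, alpha_4, alpha_5, alpha_6, alpha_8} form a chain of 7 nodes with a double edge at one end; the terminal node there is the unique long simple root (C_7), and {alpha_7, alpha_9} form two nodes joined by a triple edge (G_2). A semisimple Lie algebra decomposes uniquely as the direct sum of simple ideals, one per connected component of its Dynkin diagram, so g ≅ C_7 ⊕ G_2 (dimension 105 + 14 = 119).

C_7 (sp(14)) + G_2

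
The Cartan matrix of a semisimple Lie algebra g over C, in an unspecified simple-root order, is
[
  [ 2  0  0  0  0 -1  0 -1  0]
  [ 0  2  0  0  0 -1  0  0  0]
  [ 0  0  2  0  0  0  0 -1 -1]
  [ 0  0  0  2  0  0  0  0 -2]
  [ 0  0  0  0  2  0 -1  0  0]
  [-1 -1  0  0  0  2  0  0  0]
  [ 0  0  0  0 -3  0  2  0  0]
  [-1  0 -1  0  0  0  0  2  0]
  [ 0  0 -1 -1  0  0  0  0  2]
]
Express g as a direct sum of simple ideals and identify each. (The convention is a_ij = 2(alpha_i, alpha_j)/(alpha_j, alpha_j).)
type C_7 ⊕ type G_2

The diagram associated to this matrix has two connected components: the simple roots {alpha_1, alpha_2, alpha_3, alpha_4, alpha_6, alpha_8, alpha_9} form a chain of 7 nodes with a double edge at one end; the terminal node there is the unique long simple root (C_7), and {alpha_5, alpha_7} form two nodes joined by a triple edge (G_2). A semisimple Lie algebra decomposes uniquely as the direct sum of simple ideals, one per connected component of its Dynkin diagram, so g ≅ C_7 ⊕ G_2 (dimension 105 + 14 = 119).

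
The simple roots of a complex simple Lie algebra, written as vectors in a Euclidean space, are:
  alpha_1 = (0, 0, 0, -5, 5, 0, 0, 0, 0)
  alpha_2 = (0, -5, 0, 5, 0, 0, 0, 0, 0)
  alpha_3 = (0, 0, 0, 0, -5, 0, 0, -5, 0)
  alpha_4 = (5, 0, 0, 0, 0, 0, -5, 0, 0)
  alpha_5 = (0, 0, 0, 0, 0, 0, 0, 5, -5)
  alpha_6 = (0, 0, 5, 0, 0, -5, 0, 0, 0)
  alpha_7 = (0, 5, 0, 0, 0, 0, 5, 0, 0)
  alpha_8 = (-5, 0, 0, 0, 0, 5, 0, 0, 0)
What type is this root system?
Compute the Cartan integers a_ij = 2(alpha_i, alpha_j)/(alpha_j, alpha_j); the resulting 8x8 Cartan matrix is
[[2, -1, -1, 0, 0, 0, 0, 0], [-1, 2, 0, 0, 0, 0, -1, 0], [-1, 0, 2, 0, -1, 0, 0, 0], [0, 0, 0, 2, 0, 0, -1, -1], [0, 0, -1, 0, 2, 0, 0, 0], [0, 0, 0, 0, 0, 2, 0, -1], [0, -1, 0, -1, 0, 0, 2, 0], [0, 0, 0, -1, 0, -1, 0, 2]].
All simple roots have the same length, so the diagram is simply laced. The associated Dynkin diagram is a chain of 8 nodes with single edges (A_8), so the type is A_8 (the algebra sl(9)).

A_8 (sl(9))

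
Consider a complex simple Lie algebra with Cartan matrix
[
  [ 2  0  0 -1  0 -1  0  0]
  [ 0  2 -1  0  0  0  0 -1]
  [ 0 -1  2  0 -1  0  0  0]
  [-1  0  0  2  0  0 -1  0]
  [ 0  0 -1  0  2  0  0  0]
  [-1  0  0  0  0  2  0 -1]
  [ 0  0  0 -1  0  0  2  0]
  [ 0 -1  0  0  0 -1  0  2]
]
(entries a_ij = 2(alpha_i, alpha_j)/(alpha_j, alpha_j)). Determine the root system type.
A8

The matrix has rank 8 with 2's on the diagonal. Reading the off-diagonal entries as Dynkin edges (a single edge where a_ij = a_ji = -1; a double or triple edge where a_ij * a_ji = 2 or 3), the diagram is a chain of 8 nodes with single edges (A_8). One simple-root ordering that puts it in standard form is (alpha_7, alpha_4, alpha_1, alpha_6, alpha_8, alpha_2, alpha_3, alpha_5). So the algebra is type A_8, i.e. sl(9).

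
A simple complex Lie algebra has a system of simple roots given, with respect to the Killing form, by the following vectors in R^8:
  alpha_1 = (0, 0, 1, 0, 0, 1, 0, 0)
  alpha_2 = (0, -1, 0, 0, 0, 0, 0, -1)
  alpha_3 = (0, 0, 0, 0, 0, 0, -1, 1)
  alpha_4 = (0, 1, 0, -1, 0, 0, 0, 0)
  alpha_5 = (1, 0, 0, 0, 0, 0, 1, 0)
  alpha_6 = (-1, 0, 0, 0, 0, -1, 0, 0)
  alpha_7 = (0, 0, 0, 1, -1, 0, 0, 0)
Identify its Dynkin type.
type A_7

Compute the Cartan integers a_ij = 2(alpha_i, alpha_j)/(alpha_j, alpha_j); the resulting 7x7 Cartan matrix is
[[2, 0, 0, 0, 0, -1, 0], [0, 2, -1, -1, 0, 0, 0], [0, -1, 2, 0, -1, 0, 0], [0, -1, 0, 2, 0, 0, -1], [0, 0, -1, 0, 2, -1, 0], [-1, 0, 0, 0, -1, 2, 0], [0, 0, 0, -1, 0, 0, 2]].
All simple roots have the same length, so the diagram is simply laced. The associated Dynkin diagram is a chain of 7 nodes with single edges (A_7), so the type is A_7 (the algebra sl(8)).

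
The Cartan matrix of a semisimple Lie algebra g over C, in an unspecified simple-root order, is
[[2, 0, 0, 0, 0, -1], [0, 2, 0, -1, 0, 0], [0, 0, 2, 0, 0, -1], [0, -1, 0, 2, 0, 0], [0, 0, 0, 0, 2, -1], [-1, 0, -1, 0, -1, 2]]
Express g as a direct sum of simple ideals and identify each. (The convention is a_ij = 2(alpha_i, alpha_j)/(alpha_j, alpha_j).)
The diagram associated to this matrix has two connected components: the simple roots {alpha_2, alpha_4} form a chain of 2 nodes with single edges (A_2), and {alpha_1, alpha_3, alpha_5, alpha_6} form a chain of 2 nodes with a fork of two nodes at one end (D_4). A semisimple Lie algebra decomposes uniquely as the direct sum of simple ideals, one per connected component of its Dynkin diagram, so g ≅ A_2 ⊕ D_4 (dimension 8 + 28 = 36).

A_2 + D_4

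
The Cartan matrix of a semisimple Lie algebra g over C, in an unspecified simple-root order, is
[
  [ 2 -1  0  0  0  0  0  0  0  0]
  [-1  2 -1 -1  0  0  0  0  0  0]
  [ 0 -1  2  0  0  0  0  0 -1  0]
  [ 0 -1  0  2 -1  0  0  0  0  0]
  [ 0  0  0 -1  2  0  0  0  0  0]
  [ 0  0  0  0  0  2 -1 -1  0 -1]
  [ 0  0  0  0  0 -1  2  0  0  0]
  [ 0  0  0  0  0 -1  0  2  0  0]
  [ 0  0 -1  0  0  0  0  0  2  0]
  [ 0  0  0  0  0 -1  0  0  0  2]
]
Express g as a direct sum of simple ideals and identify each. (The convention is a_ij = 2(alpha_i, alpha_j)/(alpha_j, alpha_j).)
The diagram associated to this matrix has two connected components: the simple roots {alpha_6, alpha_7, alpha_8, alpha_10} form a chain of 2 nodes with a fork of two nodes at one end (D_4), and {alpha_1, alpha_2, alpha_3, alpha_4, alpha_5, alpha_9} form a chain of 5 nodes with one extra node attached to the third node from one end (E_6). A semisimple Lie algebra decomposes uniquely as the direct sum of simple ideals, one per connected component of its Dynkin diagram, so g ≅ D_4 ⊕ E_6 (dimension 28 + 78 = 106).

D_4 (so(8)) + E_6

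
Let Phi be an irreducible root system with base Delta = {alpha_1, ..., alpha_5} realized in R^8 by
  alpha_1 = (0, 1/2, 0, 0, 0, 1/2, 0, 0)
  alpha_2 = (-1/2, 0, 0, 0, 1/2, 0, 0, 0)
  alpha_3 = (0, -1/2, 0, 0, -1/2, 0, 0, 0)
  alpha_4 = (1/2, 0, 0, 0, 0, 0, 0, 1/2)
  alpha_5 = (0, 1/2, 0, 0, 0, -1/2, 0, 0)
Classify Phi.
D_5 (so(10))

Compute the Cartan integers a_ij = 2(alpha_i, alpha_j)/(alpha_j, alpha_j); the resulting 5x5 Cartan matrix is
[[2, 0, -1, 0, 0], [0, 2, -1, -1, 0], [-1, -1, 2, 0, -1], [0, -1, 0, 2, 0], [0, 0, -1, 0, 2]].
All simple roots have the same length, so the diagram is simply laced. The associated Dynkin diagram is a chain of 3 nodes with a fork of two nodes at one end (D_5), so the type is D_5 (the algebra so(10)).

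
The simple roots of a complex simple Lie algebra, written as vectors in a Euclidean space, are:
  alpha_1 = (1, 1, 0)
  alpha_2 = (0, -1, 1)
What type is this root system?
type A_2

Compute the Cartan integers a_ij = 2(alpha_i, alpha_j)/(alpha_j, alpha_j); the resulting 2x2 Cartan matrix is
[[2, -1], [-1, 2]].
All simple roots have the same length, so the diagram is simply laced. The associated Dynkin diagram is a chain of 2 nodes with single edges (A_2), so the type is A_2 (the algebra sl(3)).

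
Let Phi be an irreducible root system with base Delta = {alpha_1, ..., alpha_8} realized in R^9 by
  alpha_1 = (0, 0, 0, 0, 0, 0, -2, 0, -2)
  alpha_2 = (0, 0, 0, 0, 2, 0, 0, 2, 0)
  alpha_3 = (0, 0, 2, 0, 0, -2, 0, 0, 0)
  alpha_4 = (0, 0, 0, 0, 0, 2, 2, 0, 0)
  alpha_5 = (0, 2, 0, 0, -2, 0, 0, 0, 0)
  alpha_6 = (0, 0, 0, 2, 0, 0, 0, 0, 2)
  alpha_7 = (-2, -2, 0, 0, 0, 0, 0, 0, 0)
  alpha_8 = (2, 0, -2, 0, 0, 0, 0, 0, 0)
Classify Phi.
A8

Compute the Cartan integers a_ij = 2(alpha_i, alpha_j)/(alpha_j, alpha_j); the resulting 8x8 Cartan matrix is
[[2, 0, 0, -1, 0, -1, 0, 0], [0, 2, 0, 0, -1, 0, 0, 0], [0, 0, 2, -1, 0, 0, 0, -1], [-1, 0, -1, 2, 0, 0, 0, 0], [0, -1, 0, 0, 2, 0, -1, 0], [-1, 0, 0, 0, 0, 2, 0, 0], [0, 0, 0, 0, -1, 0, 2, -1], [0, 0, -1, 0, 0, 0, -1, 2]].
All simple roots have the same length, so the diagram is simply laced. The associated Dynkin diagram is a chain of 8 nodes with single edges (A_8), so the type is A_8 (the algebra sl(9)).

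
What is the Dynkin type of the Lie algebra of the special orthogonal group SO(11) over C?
B5

This is so(11) with 11 odd, which has dimension 11(11-1)/2 = 55 and rank (11-1)/2 = 5. In the classification of classical Lie algebras, the orthogonal algebra so(2n+1) in an odd number of variables has type B_n; here n = 5, so the Dynkin diagram is a chain of 5 nodes with a double edge at one end; the terminal node there is the unique short simple root (B_5). Hence the type is B_5.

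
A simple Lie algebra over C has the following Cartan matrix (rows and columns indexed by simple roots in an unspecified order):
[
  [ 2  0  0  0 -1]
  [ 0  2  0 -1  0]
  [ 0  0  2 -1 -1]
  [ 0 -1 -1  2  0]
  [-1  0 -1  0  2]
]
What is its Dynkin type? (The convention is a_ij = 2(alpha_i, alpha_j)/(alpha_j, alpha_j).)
A_5 (sl(6))

The matrix has rank 5 with 2's on the diagonal. Reading the off-diagonal entries as Dynkin edges (a single edge where a_ij = a_ji = -1; a double or triple edge where a_ij * a_ji = 2 or 3), the diagram is a chain of 5 nodes with single edges (A_5). One simple-root ordering that puts it in standard form is (alpha_1, alpha_5, alpha_3, alpha_4, alpha_2). So the algebra is type A_5, i.e. sl(6).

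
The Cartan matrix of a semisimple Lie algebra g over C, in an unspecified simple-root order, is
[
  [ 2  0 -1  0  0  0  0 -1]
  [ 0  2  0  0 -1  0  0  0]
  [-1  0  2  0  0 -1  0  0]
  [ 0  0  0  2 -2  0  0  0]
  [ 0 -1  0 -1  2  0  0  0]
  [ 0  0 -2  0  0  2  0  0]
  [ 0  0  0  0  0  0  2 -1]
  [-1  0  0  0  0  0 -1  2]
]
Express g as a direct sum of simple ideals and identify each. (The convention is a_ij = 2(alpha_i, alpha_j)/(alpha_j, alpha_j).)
The diagram associated to this matrix has two connected components: the simple roots {alpha_2, alpha_4, alpha_5} form a chain of 3 nodes with a double edge at one end; the terminal node there is the unique long simple root (C_3), and {alpha_1, alpha_3, alpha_6, alpha_7, alpha_8} form a chain of 5 nodes with a double edge at one end; the terminal node there is the unique long simple root (C_5). A semisimple Lie algebra decomposes uniquely as the direct sum of simple ideals, one per connected component of its Dynkin diagram, so g ≅ C_3 ⊕ C_5 (dimension 21 + 55 = 76).

C3 ⊕ C5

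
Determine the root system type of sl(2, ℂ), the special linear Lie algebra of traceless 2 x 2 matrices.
This is sl(2), which has dimension 2^2 - 1 = 3 and rank 2 - 1 = 1 (a Cartan subalgebra is the diagonal traceless matrices). In the classification of classical Lie algebras, the special linear algebra sl(n+1) has type A_n; here n = 1, so the Dynkin diagram is a chain of 1 nodes with single edges (A_1). Hence the type is A_1.

A_1 (sl(2))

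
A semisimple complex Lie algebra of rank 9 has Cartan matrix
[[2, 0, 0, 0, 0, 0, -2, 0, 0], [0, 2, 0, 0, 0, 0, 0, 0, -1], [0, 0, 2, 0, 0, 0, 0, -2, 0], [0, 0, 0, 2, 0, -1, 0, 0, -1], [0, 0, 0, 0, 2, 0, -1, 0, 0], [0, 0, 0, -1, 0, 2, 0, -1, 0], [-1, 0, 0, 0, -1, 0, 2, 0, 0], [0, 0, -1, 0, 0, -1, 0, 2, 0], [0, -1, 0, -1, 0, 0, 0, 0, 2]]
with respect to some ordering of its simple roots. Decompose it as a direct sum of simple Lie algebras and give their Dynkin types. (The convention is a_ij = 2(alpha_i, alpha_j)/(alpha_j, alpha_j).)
The diagram associated to this matrix has two connected components: the simple roots {alpha_1, alpha_5, alpha_7} form a chain of 3 nodes with a double edge at one end; the terminal node there is the unique long simple root (C_3), and {alpha_2, alpha_3, alpha_4, alpha_6, alpha_8, alpha_9} form a chain of 6 nodes with a double edge at one end; the terminal node there is the unique long simple root (C_6). A semisimple Lie algebra decomposes uniquely as the direct sum of simple ideals, one per connected component of its Dynkin diagram, so g ≅ C_3 ⊕ C_6 (dimension 21 + 78 = 99).

type C_3 + type C_6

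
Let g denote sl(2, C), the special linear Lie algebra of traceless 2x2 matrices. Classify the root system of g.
A_1 (sl(2))

This is sl(2), which has dimension 2^2 - 1 = 3 and rank 2 - 1 = 1 (a Cartan subalgebra is the diagonal traceless matrices). In the classification of classical Lie algebras, the special linear algebra sl(n+1) has type A_n; here n = 1, so the Dynkin diagram is a chain of 1 nodes with single edges (A_1). Hence the type is A_1.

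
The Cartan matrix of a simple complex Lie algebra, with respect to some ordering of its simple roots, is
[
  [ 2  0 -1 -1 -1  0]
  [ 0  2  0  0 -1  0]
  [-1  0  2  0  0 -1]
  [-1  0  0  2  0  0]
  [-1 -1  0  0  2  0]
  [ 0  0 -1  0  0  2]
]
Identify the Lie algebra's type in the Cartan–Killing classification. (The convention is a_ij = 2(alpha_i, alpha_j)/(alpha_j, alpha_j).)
The matrix has rank 6 with 2's on the diagonal. Reading the off-diagonal entries as Dynkin edges (a single edge where a_ij = a_ji = -1; a double or triple edge where a_ij * a_ji = 2 or 3), the diagram is a chain of 5 nodes with one extra node attached to the third node from one end (E_6). One simple-root ordering that puts it in standard form is (alpha_2, alpha_4, alpha_5, alpha_1, alpha_3, alpha_6). So the algebra is type E_6.

type E_6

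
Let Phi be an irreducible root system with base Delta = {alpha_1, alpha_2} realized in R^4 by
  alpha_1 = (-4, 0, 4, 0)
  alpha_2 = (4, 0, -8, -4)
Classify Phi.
Compute the Cartan integers a_ij = 2(alpha_i, alpha_j)/(alpha_j, alpha_j); the resulting 2x2 Cartan matrix is
[[2, -1], [-3, 2]].
The roots have two lengths (squared-length ratio 3:1); the short ones are alpha_{1}. The associated Dynkin diagram is two nodes joined by a triple edge (G_2), so the type is G_2.

G_2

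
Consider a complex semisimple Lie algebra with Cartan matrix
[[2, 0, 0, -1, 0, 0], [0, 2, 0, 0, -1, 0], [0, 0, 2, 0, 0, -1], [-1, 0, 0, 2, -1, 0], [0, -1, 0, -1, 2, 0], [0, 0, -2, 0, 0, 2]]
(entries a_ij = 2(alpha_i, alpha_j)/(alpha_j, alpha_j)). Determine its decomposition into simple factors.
A_4 (sl(5)) ⊕ B_2 (so(5))

The diagram associated to this matrix has two connected components: the simple roots {alpha_1, alpha_2, alpha_4, alpha_5} form a chain of 4 nodes with single edges (A_4), and {alpha_3, alpha_6} form a chain of 2 nodes with a double edge at one end; the terminal node there is the unique short simple root (B_2). A semisimple Lie algebra decomposes uniquely as the direct sum of simple ideals, one per connected component of its Dynkin diagram, so g ≅ A_4 ⊕ B_2 (dimension 24 + 10 = 34).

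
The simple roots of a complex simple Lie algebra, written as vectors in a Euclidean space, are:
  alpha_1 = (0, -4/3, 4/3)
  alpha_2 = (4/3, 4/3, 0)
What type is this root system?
type A_2

Compute the Cartan integers a_ij = 2(alpha_i, alpha_j)/(alpha_j, alpha_j); the resulting 2x2 Cartan matrix is
[[2, -1], [-1, 2]].
All simple roots have the same length, so the diagram is simply laced. The associated Dynkin diagram is a chain of 2 nodes with single edges (A_2), so the type is A_2 (the algebra sl(3)).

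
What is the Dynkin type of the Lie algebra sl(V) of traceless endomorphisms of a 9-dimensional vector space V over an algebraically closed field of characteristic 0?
This is sl(9), which has dimension 9^2 - 1 = 80 and rank 9 - 1 = 8 (a Cartan subalgebra is the diagonal traceless matrices). In the classification of classical Lie algebras, the special linear algebra sl(n+1) has type A_n; here n = 8, so the Dynkin diagram is a chain of 8 nodes with single edges (A_8). Hence the type is A_8.

A8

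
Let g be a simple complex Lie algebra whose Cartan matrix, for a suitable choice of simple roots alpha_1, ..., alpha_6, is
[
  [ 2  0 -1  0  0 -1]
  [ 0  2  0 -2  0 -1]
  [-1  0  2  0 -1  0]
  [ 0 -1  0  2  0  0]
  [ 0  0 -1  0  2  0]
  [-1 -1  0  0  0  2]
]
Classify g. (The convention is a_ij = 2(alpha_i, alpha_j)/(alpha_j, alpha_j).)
The matrix has rank 6 with 2's on the diagonal. Reading the off-diagonal entries as Dynkin edges (a single edge where a_ij = a_ji = -1; a double or triple edge where a_ij * a_ji = 2 or 3), the diagram is a chain of 6 nodes with a double edge at one end; the terminal node there is the unique short simple root (B_6). One simple-root ordering that puts it in standard form is (alpha_5, alpha_3, alpha_1, alpha_6, alpha_2, alpha_4). So the algebra is type B_6, i.e. so(13).

B_6 (so(13))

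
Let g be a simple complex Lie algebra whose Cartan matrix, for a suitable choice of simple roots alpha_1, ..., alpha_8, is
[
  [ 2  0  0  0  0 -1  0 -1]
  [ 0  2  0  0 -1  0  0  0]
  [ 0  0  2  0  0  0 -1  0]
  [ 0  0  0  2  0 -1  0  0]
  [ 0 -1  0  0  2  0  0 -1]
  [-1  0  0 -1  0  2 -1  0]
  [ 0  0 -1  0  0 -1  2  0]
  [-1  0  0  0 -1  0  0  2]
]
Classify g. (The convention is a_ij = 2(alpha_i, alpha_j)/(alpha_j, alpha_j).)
type E_8

The matrix has rank 8 with 2's on the diagonal. Reading the off-diagonal entries as Dynkin edges (a single edge where a_ij = a_ji = -1; a double or triple edge where a_ij * a_ji = 2 or 3), the diagram is a chain of 7 nodes with one extra node attached to the third node from one end (E_8). One simple-root ordering that puts it in standard form is (alpha_3, alpha_4, alpha_7, alpha_6, alpha_1, alpha_8, alpha_5, alpha_2). So the algebra is type E_8.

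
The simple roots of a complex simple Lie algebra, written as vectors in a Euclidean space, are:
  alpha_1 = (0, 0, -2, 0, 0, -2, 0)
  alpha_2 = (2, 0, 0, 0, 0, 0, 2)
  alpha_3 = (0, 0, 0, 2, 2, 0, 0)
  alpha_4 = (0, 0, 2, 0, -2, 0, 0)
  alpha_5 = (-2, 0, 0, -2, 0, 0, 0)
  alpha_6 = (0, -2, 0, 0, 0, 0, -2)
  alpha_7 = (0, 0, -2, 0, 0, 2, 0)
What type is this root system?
Compute the Cartan integers a_ij = 2(alpha_i, alpha_j)/(alpha_j, alpha_j); the resulting 7x7 Cartan matrix is
[[2, 0, 0, -1, 0, 0, 0], [0, 2, 0, 0, -1, -1, 0], [0, 0, 2, -1, -1, 0, 0], [-1, 0, -1, 2, 0, 0, -1], [0, -1, -1, 0, 2, 0, 0], [0, -1, 0, 0, 0, 2, 0], [0, 0, 0, -1, 0, 0, 2]].
All simple roots have the same length, so the diagram is simply laced. The associated Dynkin diagram is a chain of 5 nodes with a fork of two nodes at one end (D_7), so the type is D_7 (the algebra so(14)).

D_7 (so(14))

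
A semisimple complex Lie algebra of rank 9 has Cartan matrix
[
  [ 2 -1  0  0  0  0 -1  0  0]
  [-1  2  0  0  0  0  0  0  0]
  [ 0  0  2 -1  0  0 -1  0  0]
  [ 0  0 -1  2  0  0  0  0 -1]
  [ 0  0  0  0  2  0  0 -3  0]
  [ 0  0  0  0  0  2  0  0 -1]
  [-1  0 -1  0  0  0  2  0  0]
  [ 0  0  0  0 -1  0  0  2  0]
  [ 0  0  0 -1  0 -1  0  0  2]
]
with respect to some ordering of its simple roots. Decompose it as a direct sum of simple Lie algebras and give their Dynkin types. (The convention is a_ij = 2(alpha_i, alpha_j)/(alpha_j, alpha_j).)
A7 ⊕ G2

The diagram associated to this matrix has two connected components: the simple roots {alpha_1, alpha_2, alpha_3, alpha_4, alpha_6, alpha_7, alpha_9} form a chain of 7 nodes with single edges (A_7), and {alpha_5, alpha_8} form two nodes joined by a triple edge (G_2). A semisimple Lie algebra decomposes uniquely as the direct sum of simple ideals, one per connected component of its Dynkin diagram, so g ≅ A_7 ⊕ G_2 (dimension 63 + 14 = 77).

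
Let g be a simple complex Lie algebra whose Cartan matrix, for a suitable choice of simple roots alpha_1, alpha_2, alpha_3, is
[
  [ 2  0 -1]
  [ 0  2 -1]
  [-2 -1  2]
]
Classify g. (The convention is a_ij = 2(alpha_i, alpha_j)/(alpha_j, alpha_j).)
type B_3

The matrix has rank 3 with 2's on the diagonal. Reading the off-diagonal entries as Dynkin edges (a single edge where a_ij = a_ji = -1; a double or triple edge where a_ij * a_ji = 2 or 3), the diagram is a chain of 3 nodes with a double edge at one end; the terminal node there is the unique short simple root (B_3). One simple-root ordering that puts it in standard form is (alpha_2, alpha_3, alpha_1). So the algebra is type B_3, i.e. so(7).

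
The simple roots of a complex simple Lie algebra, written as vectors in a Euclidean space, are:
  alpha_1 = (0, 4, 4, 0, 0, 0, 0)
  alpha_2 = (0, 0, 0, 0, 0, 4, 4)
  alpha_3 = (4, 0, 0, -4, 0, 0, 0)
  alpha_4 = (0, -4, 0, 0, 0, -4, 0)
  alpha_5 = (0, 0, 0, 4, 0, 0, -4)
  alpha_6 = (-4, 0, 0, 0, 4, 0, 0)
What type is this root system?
Compute the Cartan integers a_ij = 2(alpha_i, alpha_j)/(alpha_j, alpha_j); the resulting 6x6 Cartan matrix is
[[2, 0, 0, -1, 0, 0], [0, 2, 0, -1, -1, 0], [0, 0, 2, 0, -1, -1], [-1, -1, 0, 2, 0, 0], [0, -1, -1, 0, 2, 0], [0, 0, -1, 0, 0, 2]].
All simple roots have the same length, so the diagram is simply laced. The associated Dynkin diagram is a chain of 6 nodes with single edges (A_6), so the type is A_6 (the algebra sl(7)).

A_6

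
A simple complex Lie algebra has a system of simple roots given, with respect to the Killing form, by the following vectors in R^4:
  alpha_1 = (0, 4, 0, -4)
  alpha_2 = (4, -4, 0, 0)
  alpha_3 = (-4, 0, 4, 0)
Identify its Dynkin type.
A3

Compute the Cartan integers a_ij = 2(alpha_i, alpha_j)/(alpha_j, alpha_j); the resulting 3x3 Cartan matrix is
[[2, -1, 0], [-1, 2, -1], [0, -1, 2]].
All simple roots have the same length, so the diagram is simply laced. The associated Dynkin diagram is a chain of 3 nodes with single edges (A_3), so the type is A_3 (the algebra sl(4)).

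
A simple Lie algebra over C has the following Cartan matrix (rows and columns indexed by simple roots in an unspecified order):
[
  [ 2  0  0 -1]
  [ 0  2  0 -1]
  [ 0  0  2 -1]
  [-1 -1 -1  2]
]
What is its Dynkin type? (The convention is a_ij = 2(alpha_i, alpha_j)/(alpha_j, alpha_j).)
The matrix has rank 4 with 2's on the diagonal. Reading the off-diagonal entries as Dynkin edges (a single edge where a_ij = a_ji = -1; a double or triple edge where a_ij * a_ji = 2 or 3), the diagram is a chain of 2 nodes with a fork of two nodes at one end (D_4). One simple-root ordering that puts it in standard form is (alpha_2, alpha_4, alpha_1, alpha_3). So the algebra is type D_4, i.e. so(8).

type D_4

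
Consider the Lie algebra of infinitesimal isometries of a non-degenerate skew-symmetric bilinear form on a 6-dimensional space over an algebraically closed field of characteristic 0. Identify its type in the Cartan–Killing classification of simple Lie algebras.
This is sp(6), which has dimension 6(6+1)/2 = 21 and rank 6/2 = 3. In the classification of classical Lie algebras, the symplectic algebra sp(2n) has type C_n; here n = 3, so the Dynkin diagram is a chain of 3 nodes with a double edge at one end; the terminal node there is the unique long simple root (C_3). Hence the type is C_3.

type C_3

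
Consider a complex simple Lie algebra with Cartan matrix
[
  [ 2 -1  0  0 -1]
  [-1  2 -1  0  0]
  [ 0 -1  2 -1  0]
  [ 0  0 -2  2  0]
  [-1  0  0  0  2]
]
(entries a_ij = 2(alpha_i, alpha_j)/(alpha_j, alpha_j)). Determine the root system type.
The matrix has rank 5 with 2's on the diagonal. Reading the off-diagonal entries as Dynkin edges (a single edge where a_ij = a_ji = -1; a double or triple edge where a_ij * a_ji = 2 or 3), the diagram is a chain of 5 nodes with a double edge at one end; the terminal node there is the unique long simple root (C_5). One simple-root ordering that puts it in standard form is (alpha_5, alpha_1, alpha_2, alpha_3, alpha_4). So the algebra is type C_5, i.e. sp(10).

C_5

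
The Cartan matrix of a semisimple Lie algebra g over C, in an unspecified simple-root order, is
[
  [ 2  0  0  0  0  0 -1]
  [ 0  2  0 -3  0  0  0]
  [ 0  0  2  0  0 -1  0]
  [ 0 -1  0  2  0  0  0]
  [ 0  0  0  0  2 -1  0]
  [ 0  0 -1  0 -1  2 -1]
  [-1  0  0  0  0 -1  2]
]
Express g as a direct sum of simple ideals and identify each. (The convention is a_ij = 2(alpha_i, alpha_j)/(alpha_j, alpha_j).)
D_5 ⊕ G_2

The diagram associated to this matrix has two connected components: the simple roots {alpha_1, alpha_3, alpha_5, alpha_6, alpha_7} form a chain of 3 nodes with a fork of two nodes at one end (D_5), and {alpha_2, alpha_4} form two nodes joined by a triple edge (G_2). A semisimple Lie algebra decomposes uniquely as the direct sum of simple ideals, one per connected component of its Dynkin diagram, so g ≅ D_5 ⊕ G_2 (dimension 45 + 14 = 59).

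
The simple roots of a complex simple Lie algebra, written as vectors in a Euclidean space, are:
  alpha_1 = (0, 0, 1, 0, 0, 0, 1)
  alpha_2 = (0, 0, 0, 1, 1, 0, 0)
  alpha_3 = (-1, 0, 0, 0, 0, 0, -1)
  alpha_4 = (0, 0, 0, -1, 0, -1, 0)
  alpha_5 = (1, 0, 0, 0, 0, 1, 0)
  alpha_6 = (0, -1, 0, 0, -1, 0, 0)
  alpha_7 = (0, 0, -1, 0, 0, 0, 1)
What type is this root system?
D_7 (so(14))

Compute the Cartan integers a_ij = 2(alpha_i, alpha_j)/(alpha_j, alpha_j); the resulting 7x7 Cartan matrix is
[[2, 0, -1, 0, 0, 0, 0], [0, 2, 0, -1, 0, -1, 0], [-1, 0, 2, 0, -1, 0, -1], [0, -1, 0, 2, -1, 0, 0], [0, 0, -1, -1, 2, 0, 0], [0, -1, 0, 0, 0, 2, 0], [0, 0, -1, 0, 0, 0, 2]].
All simple roots have the same length, so the diagram is simply laced. The associated Dynkin diagram is a chain of 5 nodes with a fork of two nodes at one end (D_7), so the type is D_7 (the algebra so(14)).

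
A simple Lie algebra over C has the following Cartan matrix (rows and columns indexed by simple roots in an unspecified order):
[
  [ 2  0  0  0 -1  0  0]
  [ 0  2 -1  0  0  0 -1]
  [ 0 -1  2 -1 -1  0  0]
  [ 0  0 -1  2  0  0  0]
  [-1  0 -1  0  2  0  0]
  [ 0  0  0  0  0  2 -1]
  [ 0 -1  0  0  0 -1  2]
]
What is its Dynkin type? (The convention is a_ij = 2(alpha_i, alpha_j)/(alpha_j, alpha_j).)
E_7

The matrix has rank 7 with 2's on the diagonal. Reading the off-diagonal entries as Dynkin edges (a single edge where a_ij = a_ji = -1; a double or triple edge where a_ij * a_ji = 2 or 3), the diagram is a chain of 6 nodes with one extra node attached to the third node from one end (E_7). One simple-root ordering that puts it in standard form is (alpha_1, alpha_4, alpha_5, alpha_3, alpha_2, alpha_7, alpha_6). So the algebra is type E_7.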